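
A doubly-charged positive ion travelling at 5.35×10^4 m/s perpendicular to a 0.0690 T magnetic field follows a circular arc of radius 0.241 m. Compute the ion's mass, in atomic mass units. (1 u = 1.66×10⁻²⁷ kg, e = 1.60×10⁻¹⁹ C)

m ≈ 59.9 u

qvB = mv²/r ⇒ m = qBr/v.
m = (2×1.60×10^-19)(0.0690)(0.241) / (5.35×10^4) = 9.95×10^-26 kg = 59.9 u.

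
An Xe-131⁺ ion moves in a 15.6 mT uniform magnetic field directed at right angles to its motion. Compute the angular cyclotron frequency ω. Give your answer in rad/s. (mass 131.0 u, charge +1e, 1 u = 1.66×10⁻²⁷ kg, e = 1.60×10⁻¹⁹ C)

ω = qB/m = (1×1.60×10^-19)(0.0156) / (2.17×10^-25) = 1.15×10^4 rad/s.

ω ≈ 1.15×10^4 rad/s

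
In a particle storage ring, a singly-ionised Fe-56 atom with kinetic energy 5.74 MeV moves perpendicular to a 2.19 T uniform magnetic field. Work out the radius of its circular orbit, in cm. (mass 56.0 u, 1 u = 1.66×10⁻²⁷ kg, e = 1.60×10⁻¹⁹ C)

r ≈ 118 cm

Convert the energy: K = 5.74 MeV = 9.18×10^-13 J.
v = √(2K/m) = √(2·9.18×10^-13/9.30×10^-26) = 4.45×10^6 m/s.
r = mv/(qB) = (9.30×10^-26)(4.45×10^6) / [(1×1.60×10^-19)(2.19)] = 1.18 m.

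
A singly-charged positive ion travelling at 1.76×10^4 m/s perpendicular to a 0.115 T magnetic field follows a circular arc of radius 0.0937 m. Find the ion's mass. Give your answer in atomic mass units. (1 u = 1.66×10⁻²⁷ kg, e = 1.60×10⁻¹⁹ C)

qvB = mv²/r ⇒ m = qBr/v.
m = (1×1.60×10^-19)(0.115)(0.0937) / (1.76×10^4) = 9.80×10^-26 kg = 59.0 u.

m ≈ 59.0 u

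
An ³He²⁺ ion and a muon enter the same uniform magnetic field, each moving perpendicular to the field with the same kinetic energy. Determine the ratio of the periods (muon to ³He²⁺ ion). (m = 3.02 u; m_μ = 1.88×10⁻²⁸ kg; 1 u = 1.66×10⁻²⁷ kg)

ratio ≈ 0.0750

T = 2πm/(qB) is independent of speed, so T₂/T₁ = (m₂/q₂)/(m₁/q₁).
T_{muon}/T_{³He²⁺ ion} = (1.88×10^-28/1e) / (5.01×10^-27/2e) = 0.0750.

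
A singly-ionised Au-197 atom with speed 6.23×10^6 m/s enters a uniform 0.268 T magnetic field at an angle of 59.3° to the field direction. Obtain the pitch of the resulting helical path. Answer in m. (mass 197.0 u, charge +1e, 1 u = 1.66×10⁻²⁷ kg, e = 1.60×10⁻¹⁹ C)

The velocity component along B is v∥ = v cos59.3° = 3.18×10^6 m/s.
The cyclotron period T = 2πm/(qB) = 4.79×10^-5 s is set by m, q, B alone.
Pitch = v∥·T = (3.18×10^6)(4.79×10^-5) = 152 m.

pitch ≈ 152 m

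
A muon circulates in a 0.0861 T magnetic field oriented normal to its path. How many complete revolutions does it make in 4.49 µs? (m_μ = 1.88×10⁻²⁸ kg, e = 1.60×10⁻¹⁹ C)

N = 52

T = 2πm/(qB) = 2π(1.88×10^-28) / [(1×1.60×10^-19)(0.0861)] = 8.5746×10^-8 s.
N = t/T = 4.49×10^-6 / 8.5746×10^-8 ≈ 52.36, so 52 complete revolutions.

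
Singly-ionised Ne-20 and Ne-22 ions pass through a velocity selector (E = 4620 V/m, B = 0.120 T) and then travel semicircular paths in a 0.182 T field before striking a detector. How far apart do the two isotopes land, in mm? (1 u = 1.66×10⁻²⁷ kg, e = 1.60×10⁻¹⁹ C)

Δd ≈ 8.78 mm

Both emerge at v = E/B₁ = 3.85×10^4 m/s.
r = mv/(qB₂), so r₁ = 0.04389 m and r₂ = 0.04828 m, giving Δr = 4.39×10^-3 m.
After a semicircle each ion lands a diameter 2r from the entry slit, so the separation is 2Δr = 8.78×10^-3 m.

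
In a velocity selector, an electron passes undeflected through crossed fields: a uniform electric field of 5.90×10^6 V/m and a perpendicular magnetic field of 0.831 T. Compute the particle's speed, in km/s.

v ≈ 7100 km/s

For zero net force, qE = qvB, so v = E/B.
v = (5.90×10^6) / (0.831) = 7.10×10^6 m/s.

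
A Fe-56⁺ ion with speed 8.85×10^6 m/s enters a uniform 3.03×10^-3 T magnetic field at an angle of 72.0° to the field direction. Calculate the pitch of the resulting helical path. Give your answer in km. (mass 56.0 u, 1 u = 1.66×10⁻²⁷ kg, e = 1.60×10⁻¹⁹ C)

pitch ≈ 3.29 km

The velocity component along B is v∥ = v cos72.0° = 2.73×10^6 m/s.
The cyclotron period T = 2πm/(qB) = 1.20×10^-3 s is set by m, q, B alone.
Pitch = v∥·T = (2.73×10^6)(1.20×10^-3) = 3290 m.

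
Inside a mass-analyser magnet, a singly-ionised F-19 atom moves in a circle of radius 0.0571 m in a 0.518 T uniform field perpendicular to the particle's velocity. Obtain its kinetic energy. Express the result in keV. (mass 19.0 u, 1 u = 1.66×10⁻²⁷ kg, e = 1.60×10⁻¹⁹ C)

v = qBr/m = (1×1.60×10^-19)(0.518)(0.0571) / (3.15×10^-26) = 1.50×10^5 m/s.
K = ½mv² = 0.5·(3.15×10^-26)·(1.50×10^5)² = 3.55×10^-16 J = 2.22 keV.

K ≈ 2.22 keV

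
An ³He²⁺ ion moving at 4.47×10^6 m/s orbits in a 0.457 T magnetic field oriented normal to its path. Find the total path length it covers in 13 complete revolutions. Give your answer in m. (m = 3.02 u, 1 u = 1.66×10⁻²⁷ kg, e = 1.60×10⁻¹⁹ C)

r = mv/(qB) = 0.153 m, so one revolution covers 2πr = 0.963 m.
In 13 revolutions: L = 13·2πr = 12.5 m.

L ≈ 12.5 m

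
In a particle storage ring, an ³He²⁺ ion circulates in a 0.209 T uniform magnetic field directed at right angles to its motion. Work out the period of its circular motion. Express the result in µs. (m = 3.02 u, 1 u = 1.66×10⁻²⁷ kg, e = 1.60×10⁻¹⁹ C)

The cyclotron period is independent of speed: T = 2πm/(qB).
T = 2π(5.01×10^-27) / [(2×1.60×10^-19)(0.209)] = 4.71×10^-7 s.

T ≈ 0.471 µs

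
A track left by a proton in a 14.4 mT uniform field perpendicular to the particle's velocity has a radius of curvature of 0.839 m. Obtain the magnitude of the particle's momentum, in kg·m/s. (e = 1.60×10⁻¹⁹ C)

Since qvB = mv²/r, the momentum p = mv = qBr.
p = (1×1.60×10^-19)(0.0144)(0.839) = 1.93×10^-21 kg·m/s.

p ≈ 1.93×10^-21 kg·m/s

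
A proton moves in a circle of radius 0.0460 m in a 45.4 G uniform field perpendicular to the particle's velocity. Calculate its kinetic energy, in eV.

K ≈ 2.09 eV

v = qBr/m = (1×1.60×10^-19)(4.54×10^-3)(0.0460) / (1.67×10^-27) = 2.00×10^4 m/s.
K = ½mv² = 0.5·(1.67×10^-27)·(2.00×10^4)² = 3.34×10^-19 J = 2.09 eV.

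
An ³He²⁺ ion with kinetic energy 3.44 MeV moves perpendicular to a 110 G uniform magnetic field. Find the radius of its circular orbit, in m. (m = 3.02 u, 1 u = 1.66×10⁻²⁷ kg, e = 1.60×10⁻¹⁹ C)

Convert the energy: K = 3.44 MeV = 5.50×10^-13 J.
v = √(2K/m) = √(2·5.50×10^-13/5.01×10^-27) = 1.48×10^7 m/s.
r = mv/(qB) = (5.01×10^-27)(1.48×10^7) / [(2×1.60×10^-19)(0.0110)] = 21.1 m.

r ≈ 21.1 m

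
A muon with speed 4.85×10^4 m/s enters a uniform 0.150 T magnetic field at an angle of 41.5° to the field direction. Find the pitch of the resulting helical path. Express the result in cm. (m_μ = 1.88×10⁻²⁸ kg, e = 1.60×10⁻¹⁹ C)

The velocity component along B is v∥ = v cos41.5° = 3.63×10^4 m/s.
The cyclotron period T = 2πm/(qB) = 4.92×10^-8 s is set by m, q, B alone.
Pitch = v∥·T = (3.63×10^4)(4.92×10^-8) = 1.79×10^-3 m.

pitch ≈ 0.179 cm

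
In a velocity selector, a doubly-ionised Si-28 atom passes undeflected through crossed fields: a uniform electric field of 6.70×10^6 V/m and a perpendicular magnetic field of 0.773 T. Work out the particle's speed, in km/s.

For zero net force, qE = qvB, so v = E/B.
v = (6.70×10^6) / (0.773) = 8.67×10^6 m/s.

v ≈ 8670 km/s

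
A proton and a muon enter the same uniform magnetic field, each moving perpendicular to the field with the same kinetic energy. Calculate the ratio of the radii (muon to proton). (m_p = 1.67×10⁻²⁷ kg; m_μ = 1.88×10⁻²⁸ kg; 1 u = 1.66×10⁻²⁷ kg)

ratio ≈ 0.336

r = √(2mK)/(qB) ⇒ at equal K, r ∝ √m/q.
r_{muon}/r_{proton} = 0.336.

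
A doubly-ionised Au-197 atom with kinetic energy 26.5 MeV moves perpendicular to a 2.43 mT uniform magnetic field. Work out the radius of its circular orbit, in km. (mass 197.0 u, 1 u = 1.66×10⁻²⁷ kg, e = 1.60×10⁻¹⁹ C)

Convert the energy: K = 26.5 MeV = 4.24×10^-12 J.
v = √(2K/m) = √(2·4.24×10^-12/3.27×10^-25) = 5.09×10^6 m/s.
r = mv/(qB) = (3.27×10^-25)(5.09×10^6) / [(2×1.60×10^-19)(2.43×10^-3)] = 2140 m.

r ≈ 2.14 km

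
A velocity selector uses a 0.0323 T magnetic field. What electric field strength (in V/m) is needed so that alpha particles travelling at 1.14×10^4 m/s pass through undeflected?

qE = qvB ⇒ E = vB = (1.14×10^4)(0.0323) = 368 V/m.

E ≈ 368 V/m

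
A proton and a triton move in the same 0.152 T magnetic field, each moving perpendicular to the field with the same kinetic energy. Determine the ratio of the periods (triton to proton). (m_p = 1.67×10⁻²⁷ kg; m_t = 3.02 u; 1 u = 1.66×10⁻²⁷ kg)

T = 2πm/(qB) is independent of speed, so T₂/T₁ = (m₂/q₂)/(m₁/q₁).
T_{triton}/T_{proton} = (5.01×10^-27/1e) / (1.67×10^-27/1e) = 3.00.

ratio ≈ 3.00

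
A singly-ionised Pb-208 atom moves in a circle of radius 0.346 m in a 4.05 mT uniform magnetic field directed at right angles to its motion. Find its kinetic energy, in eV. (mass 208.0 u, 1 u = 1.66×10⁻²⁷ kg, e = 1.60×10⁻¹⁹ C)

K ≈ 0.455 eV

v = qBr/m = (1×1.60×10^-19)(4.05×10^-3)(0.346) / (3.45×10^-25) = 649 m/s.
K = ½mv² = 0.5·(3.45×10^-25)·(649)² = 7.28×10^-20 J = 0.455 eV.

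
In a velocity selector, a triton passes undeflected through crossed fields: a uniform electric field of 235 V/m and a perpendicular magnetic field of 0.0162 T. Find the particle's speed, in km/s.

v ≈ 14.5 km/s

For zero net force, qE = qvB, so v = E/B.
v = (235) / (0.0162) = 1.45×10^4 m/s.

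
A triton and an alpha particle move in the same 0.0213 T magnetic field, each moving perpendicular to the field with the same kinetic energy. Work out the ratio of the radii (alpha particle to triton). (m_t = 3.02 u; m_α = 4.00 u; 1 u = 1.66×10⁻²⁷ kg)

ratio ≈ 0.575

r = √(2mK)/(qB) ⇒ at equal K, r ∝ √m/q.
r_{alpha particle}/r_{triton} = 0.575.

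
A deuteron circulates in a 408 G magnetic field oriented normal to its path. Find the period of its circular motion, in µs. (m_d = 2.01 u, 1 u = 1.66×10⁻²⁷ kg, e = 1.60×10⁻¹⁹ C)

The cyclotron period is independent of speed: T = 2πm/(qB).
T = 2π(3.34×10^-27) / [(1×1.60×10^-19)(0.0408)] = 3.21×10^-6 s.

T ≈ 3.21 µs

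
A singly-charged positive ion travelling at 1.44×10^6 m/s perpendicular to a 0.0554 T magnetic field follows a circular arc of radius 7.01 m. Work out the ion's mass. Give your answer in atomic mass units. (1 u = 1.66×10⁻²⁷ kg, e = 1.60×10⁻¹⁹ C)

qvB = mv²/r ⇒ m = qBr/v.
m = (1×1.60×10^-19)(0.0554)(7.01) / (1.44×10^6) = 4.32×10^-26 kg = 26.0 u.

m ≈ 26.0 u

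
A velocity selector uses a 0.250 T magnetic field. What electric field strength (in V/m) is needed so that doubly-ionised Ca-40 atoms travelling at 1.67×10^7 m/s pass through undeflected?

qE = qvB ⇒ E = vB = (1.67×10^7)(0.250) = 4.17×10^6 V/m.

E ≈ 4.17×10^6 V/m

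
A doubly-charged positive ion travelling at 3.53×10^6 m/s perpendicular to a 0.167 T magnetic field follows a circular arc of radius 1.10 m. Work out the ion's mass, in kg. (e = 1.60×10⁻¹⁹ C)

qvB = mv²/r ⇒ m = qBr/v.
m = (2×1.60×10^-19)(0.167)(1.10) / (3.53×10^6) = 1.67×10^-26 kg.

m ≈ 1.67×10^-26 kg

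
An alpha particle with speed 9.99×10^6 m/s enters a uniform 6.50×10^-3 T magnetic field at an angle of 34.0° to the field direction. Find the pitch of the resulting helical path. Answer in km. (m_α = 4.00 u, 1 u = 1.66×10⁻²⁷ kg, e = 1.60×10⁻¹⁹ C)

The velocity component along B is v∥ = v cos34.0° = 8.28×10^6 m/s.
The cyclotron period T = 2πm/(qB) = 2.01×10^-5 s is set by m, q, B alone.
Pitch = v∥·T = (8.28×10^6)(2.01×10^-5) = 166 m.

pitch ≈ 0.166 km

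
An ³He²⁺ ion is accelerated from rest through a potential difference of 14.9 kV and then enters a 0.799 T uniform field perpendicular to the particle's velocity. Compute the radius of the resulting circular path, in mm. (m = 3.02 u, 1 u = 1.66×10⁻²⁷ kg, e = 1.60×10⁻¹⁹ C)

The kinetic energy gained is K = qV = (2×1.60×10^-19)(1.49×10^4) = 4.77×10^-15 J.
v = √(2K/m) = 1.38×10^6 m/s.
r = mv/(qB) = (5.01×10^-27)(1.38×10^6) / [(2×1.60×10^-19)(0.799)] = 0.0270 m.

r ≈ 27.0 mm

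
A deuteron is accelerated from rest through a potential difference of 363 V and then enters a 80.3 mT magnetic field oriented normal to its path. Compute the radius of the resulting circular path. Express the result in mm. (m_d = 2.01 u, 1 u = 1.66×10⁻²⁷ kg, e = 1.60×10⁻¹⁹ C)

r ≈ 48.5 mm

The kinetic energy gained is K = qV = (1×1.60×10^-19)(363) = 5.81×10^-17 J.
v = √(2K/m) = 1.87×10^5 m/s.
r = mv/(qB) = (3.34×10^-27)(1.87×10^5) / [(1×1.60×10^-19)(0.0803)] = 0.0485 m.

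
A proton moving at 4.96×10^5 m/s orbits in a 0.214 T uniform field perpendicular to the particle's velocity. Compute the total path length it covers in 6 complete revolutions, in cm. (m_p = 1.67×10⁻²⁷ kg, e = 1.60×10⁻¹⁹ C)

L ≈ 91.2 cm

r = mv/(qB) = 0.0242 m, so one revolution covers 2πr = 0.152 m.
In 6 revolutions: L = 6·2πr = 0.912 m.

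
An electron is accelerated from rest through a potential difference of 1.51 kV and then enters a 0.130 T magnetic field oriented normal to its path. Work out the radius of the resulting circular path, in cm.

r ≈ 0.101 cm

The kinetic energy gained is K = qV = (1×1.60×10^-19)(1510) = 2.42×10^-16 J.
v = √(2K/m) = 2.30×10^7 m/s.
r = mv/(qB) = (9.11×10^-31)(2.30×10^7) / [(1×1.60×10^-19)(0.130)] = 1.01×10^-3 m.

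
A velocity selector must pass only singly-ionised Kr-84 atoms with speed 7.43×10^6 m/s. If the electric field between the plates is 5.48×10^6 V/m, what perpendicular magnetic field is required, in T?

B ≈ 0.738 T

qE = qvB ⇒ B = E/v = (5.48×10^6) / (7.43×10^6) = 0.738 T.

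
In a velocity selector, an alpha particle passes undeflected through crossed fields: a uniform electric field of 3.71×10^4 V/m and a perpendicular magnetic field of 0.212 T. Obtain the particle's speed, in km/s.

v ≈ 175 km/s

For zero net force, qE = qvB, so v = E/B.
v = (3.71×10^4) / (0.212) = 1.75×10^5 m/s.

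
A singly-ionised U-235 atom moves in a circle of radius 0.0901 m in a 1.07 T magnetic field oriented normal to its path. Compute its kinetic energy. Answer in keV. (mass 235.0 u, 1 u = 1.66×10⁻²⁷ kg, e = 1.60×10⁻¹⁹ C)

K ≈ 1.91 keV

v = qBr/m = (1×1.60×10^-19)(1.07)(0.0901) / (3.90×10^-25) = 3.95×10^4 m/s.
K = ½mv² = 0.5·(3.90×10^-25)·(3.95×10^4)² = 3.05×10^-16 J = 1.91 keV.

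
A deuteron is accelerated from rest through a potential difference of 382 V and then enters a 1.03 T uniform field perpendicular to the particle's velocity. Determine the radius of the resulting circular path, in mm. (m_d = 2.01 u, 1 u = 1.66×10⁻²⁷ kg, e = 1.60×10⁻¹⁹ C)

r ≈ 3.88 mm

The kinetic energy gained is K = qV = (1×1.60×10^-19)(382) = 6.11×10^-17 J.
v = √(2K/m) = 1.91×10^5 m/s.
r = mv/(qB) = (3.34×10^-27)(1.91×10^5) / [(1×1.60×10^-19)(1.03)] = 3.88×10^-3 m.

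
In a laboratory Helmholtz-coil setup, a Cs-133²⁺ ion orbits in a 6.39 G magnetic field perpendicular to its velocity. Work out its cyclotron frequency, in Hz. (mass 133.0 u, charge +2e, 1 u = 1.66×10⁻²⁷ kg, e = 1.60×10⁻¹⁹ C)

f = qB/(2πm) = (2×1.60×10^-19)(6.39×10^-4) / [2π(2.21×10^-25)] = 147 Hz.

f ≈ 147 Hz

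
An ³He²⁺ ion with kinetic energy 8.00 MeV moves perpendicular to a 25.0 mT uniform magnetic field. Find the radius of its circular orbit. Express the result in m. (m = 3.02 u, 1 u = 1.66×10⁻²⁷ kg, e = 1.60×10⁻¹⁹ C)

Convert the energy: K = 8.00 MeV = 1.28×10^-12 J.
v = √(2K/m) = √(2·1.28×10^-12/5.01×10^-27) = 2.26×10^7 m/s.
r = mv/(qB) = (5.01×10^-27)(2.26×10^7) / [(2×1.60×10^-19)(0.0250)] = 14.2 m.

r ≈ 14.2 m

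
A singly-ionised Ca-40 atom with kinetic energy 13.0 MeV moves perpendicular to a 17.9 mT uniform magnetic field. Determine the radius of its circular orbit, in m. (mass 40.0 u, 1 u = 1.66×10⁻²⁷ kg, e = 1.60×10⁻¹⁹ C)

r ≈ 184 m

Convert the energy: K = 13.0 MeV = 2.08×10^-12 J.
v = √(2K/m) = √(2·2.08×10^-12/6.64×10^-26) = 7.92×10^6 m/s.
r = mv/(qB) = (6.64×10^-26)(7.92×10^6) / [(1×1.60×10^-19)(0.0179)] = 184 m.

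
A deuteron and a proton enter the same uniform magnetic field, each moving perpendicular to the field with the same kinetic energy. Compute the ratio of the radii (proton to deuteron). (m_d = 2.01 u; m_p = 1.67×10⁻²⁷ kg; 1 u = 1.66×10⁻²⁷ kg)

r = √(2mK)/(qB) ⇒ at equal K, r ∝ √m/q.
r_{proton}/r_{deuteron} = 0.707.

ratio ≈ 0.707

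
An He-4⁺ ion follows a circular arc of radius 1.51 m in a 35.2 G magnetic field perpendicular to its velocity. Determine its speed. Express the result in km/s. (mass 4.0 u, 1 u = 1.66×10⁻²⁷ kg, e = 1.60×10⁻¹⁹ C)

From qvB = mv²/r, v = qBr/m.
v = (1×1.60×10^-19)(3.52×10^-3)(1.51) / (6.64×10^-27) = 1.28×10^5 m/s.

v ≈ 128 km/s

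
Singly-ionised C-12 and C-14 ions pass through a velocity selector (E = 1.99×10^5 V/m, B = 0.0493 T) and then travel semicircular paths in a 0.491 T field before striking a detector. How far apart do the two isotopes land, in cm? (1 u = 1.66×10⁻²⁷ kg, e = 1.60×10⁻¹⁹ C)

Both emerge at v = E/B₁ = 4.04×10^6 m/s.
r = mv/(qB₂), so r₁ = 1.024 m and r₂ = 1.194 m, giving Δr = 0.171 m.
After a semicircle each ion lands a diameter 2r from the entry slit, so the separation is 2Δr = 0.341 m.

Δd ≈ 34.1 cm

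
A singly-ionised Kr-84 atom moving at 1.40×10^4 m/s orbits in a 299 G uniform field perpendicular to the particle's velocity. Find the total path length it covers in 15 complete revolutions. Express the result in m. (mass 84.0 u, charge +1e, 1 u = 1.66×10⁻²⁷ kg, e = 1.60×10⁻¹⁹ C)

L ≈ 38.5 m

r = mv/(qB) = 0.408 m, so one revolution covers 2πr = 2.56 m.
In 15 revolutions: L = 15·2πr = 38.5 m.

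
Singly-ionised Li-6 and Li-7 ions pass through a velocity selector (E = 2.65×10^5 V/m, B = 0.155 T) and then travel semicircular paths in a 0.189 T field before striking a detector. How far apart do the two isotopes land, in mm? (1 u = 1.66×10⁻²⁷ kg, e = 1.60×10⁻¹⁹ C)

Δd ≈ 188 mm

Both emerge at v = E/B₁ = 1.71×10^6 m/s.
r = mv/(qB₂), so r₁ = 0.5631 m and r₂ = 0.6570 m, giving Δr = 0.0939 m.
After a semicircle each ion lands a diameter 2r from the entry slit, so the separation is 2Δr = 0.188 m.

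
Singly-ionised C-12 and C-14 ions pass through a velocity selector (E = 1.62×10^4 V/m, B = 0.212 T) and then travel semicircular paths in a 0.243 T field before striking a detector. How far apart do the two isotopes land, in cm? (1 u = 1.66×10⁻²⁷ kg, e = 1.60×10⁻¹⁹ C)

Both emerge at v = E/B₁ = 7.64×10^4 m/s.
r = mv/(qB₂), so r₁ = 0.03915 m and r₂ = 0.04568 m, giving Δr = 6.53×10^-3 m.
After a semicircle each ion lands a diameter 2r from the entry slit, so the separation is 2Δr = 0.0131 m.

Δd ≈ 1.31 cm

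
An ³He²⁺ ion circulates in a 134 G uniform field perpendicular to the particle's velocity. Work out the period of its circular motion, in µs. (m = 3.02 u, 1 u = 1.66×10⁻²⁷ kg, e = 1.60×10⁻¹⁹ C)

The cyclotron period is independent of speed: T = 2πm/(qB).
T = 2π(5.01×10^-27) / [(2×1.60×10^-19)(0.0134)] = 7.35×10^-6 s.

T ≈ 7.35 µs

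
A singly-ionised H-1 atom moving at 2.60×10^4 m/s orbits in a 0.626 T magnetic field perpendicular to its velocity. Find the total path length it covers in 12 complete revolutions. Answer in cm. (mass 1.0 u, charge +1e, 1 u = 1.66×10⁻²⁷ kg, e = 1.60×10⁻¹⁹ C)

L ≈ 3.25 cm

r = mv/(qB) = 4.31×10^-4 m, so one revolution covers 2πr = 2.71×10^-3 m.
In 12 revolutions: L = 12·2πr = 0.0325 m.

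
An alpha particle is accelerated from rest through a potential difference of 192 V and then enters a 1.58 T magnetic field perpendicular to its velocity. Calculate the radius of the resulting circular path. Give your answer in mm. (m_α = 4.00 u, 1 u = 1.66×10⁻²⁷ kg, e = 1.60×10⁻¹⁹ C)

r ≈ 1.79 mm

The kinetic energy gained is K = qV = (2×1.60×10^-19)(192) = 6.14×10^-17 J.
v = √(2K/m) = 1.36×10^5 m/s.
r = mv/(qB) = (6.64×10^-27)(1.36×10^5) / [(2×1.60×10^-19)(1.58)] = 1.79×10^-3 m.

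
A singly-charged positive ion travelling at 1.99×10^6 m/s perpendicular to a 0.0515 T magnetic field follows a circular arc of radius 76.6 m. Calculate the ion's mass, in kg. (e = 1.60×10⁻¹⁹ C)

m ≈ 3.17×10^-25 kg

qvB = mv²/r ⇒ m = qBr/v.
m = (1×1.60×10^-19)(0.0515)(76.6) / (1.99×10^6) = 3.17×10^-25 kg.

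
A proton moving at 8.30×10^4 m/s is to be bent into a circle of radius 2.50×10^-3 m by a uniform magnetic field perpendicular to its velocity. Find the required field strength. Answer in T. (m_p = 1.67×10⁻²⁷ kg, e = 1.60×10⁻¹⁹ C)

B ≈ 0.347 T

qvB = mv²/r gives B = mv/(qr).
B = (1.67×10^-27)(8.30×10^4) / [(1×1.60×10^-19)(2.50×10^-3)] = 0.347 T.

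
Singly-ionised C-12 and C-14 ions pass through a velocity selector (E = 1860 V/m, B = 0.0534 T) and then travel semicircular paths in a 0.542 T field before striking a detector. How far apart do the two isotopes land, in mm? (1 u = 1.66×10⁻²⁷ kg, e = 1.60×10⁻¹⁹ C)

Both emerge at v = E/B₁ = 3.48×10^4 m/s.
r = mv/(qB₂), so r₁ = 8.00×10^-3 m and r₂ = 9.33×10^-3 m, giving Δr = 1.33×10^-3 m.
After a semicircle each ion lands a diameter 2r from the entry slit, so the separation is 2Δr = 2.67×10^-3 m.

Δd ≈ 2.67 mm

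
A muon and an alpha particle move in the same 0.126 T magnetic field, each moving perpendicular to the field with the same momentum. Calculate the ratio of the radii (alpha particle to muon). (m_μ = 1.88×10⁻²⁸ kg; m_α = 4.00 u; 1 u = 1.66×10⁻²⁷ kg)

ratio ≈ 0.500

r = p/(qB) ⇒ at equal p, r ∝ 1/q.
r_{alpha particle}/r_{muon} = 0.500.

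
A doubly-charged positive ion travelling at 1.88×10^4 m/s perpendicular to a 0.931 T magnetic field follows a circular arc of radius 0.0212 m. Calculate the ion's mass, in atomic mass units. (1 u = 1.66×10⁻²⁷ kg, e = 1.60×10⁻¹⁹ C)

qvB = mv²/r ⇒ m = qBr/v.
m = (2×1.60×10^-19)(0.931)(0.0212) / (1.88×10^4) = 3.36×10^-25 kg = 202 u.

m ≈ 202 u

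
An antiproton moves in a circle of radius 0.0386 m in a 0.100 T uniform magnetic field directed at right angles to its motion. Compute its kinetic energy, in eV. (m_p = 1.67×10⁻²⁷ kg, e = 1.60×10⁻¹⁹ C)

K ≈ 714 eV

v = qBr/m = (1×1.60×10^-19)(0.100)(0.0386) / (1.67×10^-27) = 3.70×10^5 m/s.
K = ½mv² = 0.5·(1.67×10^-27)·(3.70×10^5)² = 1.14×10^-16 J = 714 eV.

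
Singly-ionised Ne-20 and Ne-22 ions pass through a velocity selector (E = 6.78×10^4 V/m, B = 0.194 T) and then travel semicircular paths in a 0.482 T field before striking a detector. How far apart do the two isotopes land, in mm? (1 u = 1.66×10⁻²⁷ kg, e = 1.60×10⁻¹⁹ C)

Both emerge at v = E/B₁ = 3.49×10^5 m/s.
r = mv/(qB₂), so r₁ = 0.1505 m and r₂ = 0.1655 m, giving Δr = 0.0150 m.
After a semicircle each ion lands a diameter 2r from the entry slit, so the separation is 2Δr = 0.0301 m.

Δd ≈ 30.1 mm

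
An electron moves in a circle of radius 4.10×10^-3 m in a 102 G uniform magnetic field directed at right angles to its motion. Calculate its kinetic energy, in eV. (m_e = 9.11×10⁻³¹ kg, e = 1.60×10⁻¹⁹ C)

K ≈ 154 eV

v = qBr/m = (1×1.60×10^-19)(0.0102)(4.10×10^-3) / (9.11×10^-31) = 7.34×10^6 m/s.
K = ½mv² = 0.5·(9.11×10^-31)·(7.34×10^6)² = 2.46×10^-17 J = 154 eV.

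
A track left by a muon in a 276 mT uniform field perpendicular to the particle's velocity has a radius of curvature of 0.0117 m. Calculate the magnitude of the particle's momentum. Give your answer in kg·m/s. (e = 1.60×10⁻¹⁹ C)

Since qvB = mv²/r, the momentum p = mv = qBr.
p = (1×1.60×10^-19)(0.276)(0.0117) = 5.17×10^-22 kg·m/s.

p ≈ 5.17×10^-22 kg·m/s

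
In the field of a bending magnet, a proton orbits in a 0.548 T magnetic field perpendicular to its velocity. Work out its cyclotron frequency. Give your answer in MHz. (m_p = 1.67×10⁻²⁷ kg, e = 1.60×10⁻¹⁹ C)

f ≈ 8.36 MHz

f = qB/(2πm) = (1×1.60×10^-19)(0.548) / [2π(1.67×10^-27)] = 8.36×10^6 Hz.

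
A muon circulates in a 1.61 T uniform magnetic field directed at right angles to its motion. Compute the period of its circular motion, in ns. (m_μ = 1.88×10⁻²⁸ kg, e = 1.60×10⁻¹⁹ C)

T ≈ 4.59 ns

The cyclotron period is independent of speed: T = 2πm/(qB).
T = 2π(1.88×10^-28) / [(1×1.60×10^-19)(1.61)] = 4.59×10^-9 s.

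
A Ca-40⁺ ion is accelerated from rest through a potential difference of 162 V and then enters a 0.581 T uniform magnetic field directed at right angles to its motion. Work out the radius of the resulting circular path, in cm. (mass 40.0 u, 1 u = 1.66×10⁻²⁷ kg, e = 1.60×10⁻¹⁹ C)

r ≈ 2.00 cm

The kinetic energy gained is K = qV = (1×1.60×10^-19)(162) = 2.59×10^-17 J.
v = √(2K/m) = 2.79×10^4 m/s.
r = mv/(qB) = (6.64×10^-26)(2.79×10^4) / [(1×1.60×10^-19)(0.581)] = 0.0200 m.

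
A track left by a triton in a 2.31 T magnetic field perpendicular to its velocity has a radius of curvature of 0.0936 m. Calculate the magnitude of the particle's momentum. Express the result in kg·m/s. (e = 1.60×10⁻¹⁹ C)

p ≈ 3.46×10^-20 kg·m/s

Since qvB = mv²/r, the momentum p = mv = qBr.
p = (1×1.60×10^-19)(2.31)(0.0936) = 3.46×10^-20 kg·m/s.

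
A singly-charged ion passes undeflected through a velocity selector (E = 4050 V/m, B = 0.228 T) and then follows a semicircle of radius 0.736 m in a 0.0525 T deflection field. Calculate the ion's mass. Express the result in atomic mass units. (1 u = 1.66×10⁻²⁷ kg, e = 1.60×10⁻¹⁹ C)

v = E/B₁ = 1.78×10^4 m/s.
From r = mv/(qB₂), m = qB₂r/v = (1×1.60×10^-19)(0.0525)(0.736) / (1.78×10^4) = 3.48×10^-25 kg.
In atomic mass units: m = 3.48×10^-25 / 1.66×10^-27 = 210 u.

m ≈ 210 u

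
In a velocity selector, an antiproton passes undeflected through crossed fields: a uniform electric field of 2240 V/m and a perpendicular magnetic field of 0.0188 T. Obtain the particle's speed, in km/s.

For zero net force, qE = qvB, so v = E/B.
v = (2240) / (0.0188) = 1.19×10^5 m/s.

v ≈ 119 km/s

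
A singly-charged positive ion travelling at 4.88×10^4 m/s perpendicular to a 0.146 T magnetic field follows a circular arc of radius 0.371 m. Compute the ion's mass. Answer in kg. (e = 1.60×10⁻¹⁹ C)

m ≈ 1.78×10^-25 kg

qvB = mv²/r ⇒ m = qBr/v.
m = (1×1.60×10^-19)(0.146)(0.371) / (4.88×10^4) = 1.78×10^-25 kg.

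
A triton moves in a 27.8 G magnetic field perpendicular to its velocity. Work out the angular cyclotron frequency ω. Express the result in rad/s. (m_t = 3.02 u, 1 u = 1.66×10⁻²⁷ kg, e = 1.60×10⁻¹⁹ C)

ω ≈ 8.87×10^4 rad/s

ω = qB/m = (1×1.60×10^-19)(2.78×10^-3) / (5.01×10^-27) = 8.87×10^4 rad/s.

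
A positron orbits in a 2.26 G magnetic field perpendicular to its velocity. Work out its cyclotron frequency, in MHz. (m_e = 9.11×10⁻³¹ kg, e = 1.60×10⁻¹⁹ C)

f = qB/(2πm) = (1×1.60×10^-19)(2.26×10^-4) / [2π(9.11×10^-31)] = 6.32×10^6 Hz.

f ≈ 6.32 MHz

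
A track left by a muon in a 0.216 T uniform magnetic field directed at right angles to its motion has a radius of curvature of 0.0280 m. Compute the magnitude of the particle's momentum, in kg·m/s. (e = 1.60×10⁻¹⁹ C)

Since qvB = mv²/r, the momentum p = mv = qBr.
p = (1×1.60×10^-19)(0.216)(0.0280) = 9.68×10^-22 kg·m/s.

p ≈ 9.68×10^-22 kg·m/s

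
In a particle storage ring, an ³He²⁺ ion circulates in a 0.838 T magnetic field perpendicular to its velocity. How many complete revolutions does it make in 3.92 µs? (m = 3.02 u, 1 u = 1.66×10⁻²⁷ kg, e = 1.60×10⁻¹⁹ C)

T = 2πm/(qB) = 2π(5.0132×10^-27) / [(2×1.60×10^-19)(0.838)] = 1.1746×10^-7 s.
N = t/T = 3.92×10^-6 / 1.1746×10^-7 ≈ 33.37, so 33 complete revolutions.

N = 33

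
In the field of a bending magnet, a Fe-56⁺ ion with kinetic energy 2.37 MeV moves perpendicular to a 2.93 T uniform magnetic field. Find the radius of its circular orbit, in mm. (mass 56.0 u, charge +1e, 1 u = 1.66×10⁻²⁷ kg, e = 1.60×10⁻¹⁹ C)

Convert the energy: K = 2.37 MeV = 3.79×10^-13 J.
v = √(2K/m) = √(2·3.79×10^-13/9.30×10^-26) = 2.86×10^6 m/s.
r = mv/(qB) = (9.30×10^-26)(2.86×10^6) / [(1×1.60×10^-19)(2.93)] = 0.566 m.

r ≈ 566 mm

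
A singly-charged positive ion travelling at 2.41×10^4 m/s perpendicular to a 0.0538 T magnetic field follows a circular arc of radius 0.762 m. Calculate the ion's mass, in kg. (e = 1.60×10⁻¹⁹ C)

qvB = mv²/r ⇒ m = qBr/v.
m = (1×1.60×10^-19)(0.0538)(0.762) / (2.41×10^4) = 2.72×10^-25 kg.

m ≈ 2.72×10^-25 kg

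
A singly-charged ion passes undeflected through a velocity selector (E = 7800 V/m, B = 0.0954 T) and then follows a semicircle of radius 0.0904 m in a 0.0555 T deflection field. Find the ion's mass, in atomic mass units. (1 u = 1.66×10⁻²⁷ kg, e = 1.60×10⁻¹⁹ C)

v = E/B₁ = 8.18×10^4 m/s.
From r = mv/(qB₂), m = qB₂r/v = (1×1.60×10^-19)(0.0555)(0.0904) / (8.18×10^4) = 9.82×10^-27 kg.
In atomic mass units: m = 9.82×10^-27 / 1.66×10^-27 = 5.91 u.

m ≈ 5.91 u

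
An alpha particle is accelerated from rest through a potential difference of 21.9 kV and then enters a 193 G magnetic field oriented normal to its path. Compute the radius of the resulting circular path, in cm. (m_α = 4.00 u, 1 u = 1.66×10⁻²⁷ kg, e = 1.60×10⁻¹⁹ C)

The kinetic energy gained is K = qV = (2×1.60×10^-19)(2.19×10^4) = 7.01×10^-15 J.
v = √(2K/m) = 1.45×10^6 m/s.
r = mv/(qB) = (6.64×10^-27)(1.45×10^6) / [(2×1.60×10^-19)(0.0193)] = 1.56 m.

r ≈ 156 cm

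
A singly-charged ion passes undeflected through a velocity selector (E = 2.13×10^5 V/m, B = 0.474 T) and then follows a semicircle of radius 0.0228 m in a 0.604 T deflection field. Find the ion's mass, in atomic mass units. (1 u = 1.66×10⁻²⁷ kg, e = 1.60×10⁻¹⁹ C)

v = E/B₁ = 4.49×10^5 m/s.
From r = mv/(qB₂), m = qB₂r/v = (1×1.60×10^-19)(0.604)(0.0228) / (4.49×10^5) = 4.90×10^-27 kg.
In atomic mass units: m = 4.90×10^-27 / 1.66×10^-27 = 2.95 u.

m ≈ 2.95 u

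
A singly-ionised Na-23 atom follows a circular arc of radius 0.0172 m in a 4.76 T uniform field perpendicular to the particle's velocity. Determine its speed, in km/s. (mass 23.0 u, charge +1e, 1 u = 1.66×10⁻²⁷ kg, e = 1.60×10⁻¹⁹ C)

v ≈ 343 km/s

From qvB = mv²/r, v = qBr/m.
v = (1×1.60×10^-19)(4.76)(0.0172) / (3.82×10^-26) = 3.43×10^5 m/s.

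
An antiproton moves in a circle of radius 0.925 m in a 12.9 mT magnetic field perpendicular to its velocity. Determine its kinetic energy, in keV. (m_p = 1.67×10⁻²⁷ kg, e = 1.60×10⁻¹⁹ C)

K ≈ 6.82 keV

v = qBr/m = (1×1.60×10^-19)(0.0129)(0.925) / (1.67×10^-27) = 1.14×10^6 m/s.
K = ½mv² = 0.5·(1.67×10^-27)·(1.14×10^6)² = 1.09×10^-15 J = 6.82 keV.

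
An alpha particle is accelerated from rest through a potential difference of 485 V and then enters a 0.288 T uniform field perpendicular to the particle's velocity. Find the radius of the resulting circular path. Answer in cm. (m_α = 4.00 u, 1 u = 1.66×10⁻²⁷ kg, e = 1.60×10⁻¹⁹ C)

The kinetic energy gained is K = qV = (2×1.60×10^-19)(485) = 1.55×10^-16 J.
v = √(2K/m) = 2.16×10^5 m/s.
r = mv/(qB) = (6.64×10^-27)(2.16×10^5) / [(2×1.60×10^-19)(0.288)] = 0.0156 m.

r ≈ 1.56 cm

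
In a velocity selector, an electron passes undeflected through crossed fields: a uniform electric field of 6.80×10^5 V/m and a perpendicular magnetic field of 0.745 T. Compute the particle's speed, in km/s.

For zero net force, qE = qvB, so v = E/B.
v = (6.80×10^5) / (0.745) = 9.13×10^5 m/s.

v ≈ 913 km/s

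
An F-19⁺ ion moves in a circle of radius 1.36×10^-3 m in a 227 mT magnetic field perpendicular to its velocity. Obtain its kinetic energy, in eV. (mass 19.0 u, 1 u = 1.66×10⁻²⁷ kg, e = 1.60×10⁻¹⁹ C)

K ≈ 0.242 eV

v = qBr/m = (1×1.60×10^-19)(0.227)(1.36×10^-3) / (3.15×10^-26) = 1570 m/s.
K = ½mv² = 0.5·(3.15×10^-26)·(1570)² = 3.87×10^-20 J = 0.242 eV.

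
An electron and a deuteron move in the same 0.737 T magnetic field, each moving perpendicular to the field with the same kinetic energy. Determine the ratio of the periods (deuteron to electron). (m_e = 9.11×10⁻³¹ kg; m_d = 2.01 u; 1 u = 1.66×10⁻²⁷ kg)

T = 2πm/(qB) is independent of speed, so T₂/T₁ = (m₂/q₂)/(m₁/q₁).
T_{deuteron}/T_{electron} = (3.34×10^-27/1e) / (9.11×10^-31/1e) = 3660.

ratio ≈ 3660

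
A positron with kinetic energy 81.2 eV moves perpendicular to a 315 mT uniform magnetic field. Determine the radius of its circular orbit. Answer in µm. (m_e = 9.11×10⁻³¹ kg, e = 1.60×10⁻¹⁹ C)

r ≈ 96.5 µm

Convert the energy: K = 81.2 eV = 1.30×10^-17 J.
v = √(2K/m) = √(2·1.30×10^-17/9.11×10^-31) = 5.34×10^6 m/s.
r = mv/(qB) = (9.11×10^-31)(5.34×10^6) / [(1×1.60×10^-19)(0.315)] = 9.65×10^-5 m.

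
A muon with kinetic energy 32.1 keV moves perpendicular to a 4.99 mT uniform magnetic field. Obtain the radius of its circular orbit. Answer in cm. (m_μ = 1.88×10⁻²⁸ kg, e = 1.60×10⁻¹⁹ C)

r ≈ 174 cm

Convert the energy: K = 32.1 keV = 5.14×10^-15 J.
v = √(2K/m) = √(2·5.14×10^-15/1.88×10^-28) = 7.39×10^6 m/s.
r = mv/(qB) = (1.88×10^-28)(7.39×10^6) / [(1×1.60×10^-19)(4.99×10^-3)] = 1.74 m.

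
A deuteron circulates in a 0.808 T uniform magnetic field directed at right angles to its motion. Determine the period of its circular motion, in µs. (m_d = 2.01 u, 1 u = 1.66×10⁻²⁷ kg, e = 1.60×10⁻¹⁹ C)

T ≈ 0.162 µs

The cyclotron period is independent of speed: T = 2πm/(qB).
T = 2π(3.34×10^-27) / [(1×1.60×10^-19)(0.808)] = 1.62×10^-7 s.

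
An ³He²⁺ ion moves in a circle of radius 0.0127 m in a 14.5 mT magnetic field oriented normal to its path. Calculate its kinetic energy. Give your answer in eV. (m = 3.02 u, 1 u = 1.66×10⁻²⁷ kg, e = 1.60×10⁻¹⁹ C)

v = qBr/m = (2×1.60×10^-19)(0.0145)(0.0127) / (5.01×10^-27) = 1.18×10^4 m/s.
K = ½mv² = 0.5·(5.01×10^-27)·(1.18×10^4)² = 3.46×10^-19 J = 2.16 eV.

K ≈ 2.16 eV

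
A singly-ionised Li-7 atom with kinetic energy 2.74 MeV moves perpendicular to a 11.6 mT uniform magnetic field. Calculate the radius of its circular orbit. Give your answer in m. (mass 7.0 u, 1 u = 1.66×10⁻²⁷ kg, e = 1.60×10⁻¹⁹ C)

r ≈ 54.4 m

Convert the energy: K = 2.74 MeV = 4.38×10^-13 J.
v = √(2K/m) = √(2·4.38×10^-13/1.16×10^-26) = 8.69×10^6 m/s.
r = mv/(qB) = (1.16×10^-26)(8.69×10^6) / [(1×1.60×10^-19)(0.0116)] = 54.4 m.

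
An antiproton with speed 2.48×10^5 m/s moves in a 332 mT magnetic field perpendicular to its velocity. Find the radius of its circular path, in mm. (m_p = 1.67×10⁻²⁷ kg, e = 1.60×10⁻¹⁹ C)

r ≈ 7.80 mm

The magnetic force provides the centripetal force: qvB = mv²/r, so r = mv/(qB).
r = (1.67×10^-27 kg)(2.48×10^5 m/s) / [(1×1.60×10^-19 C)(0.332 T)] = 7.80×10^-3 m.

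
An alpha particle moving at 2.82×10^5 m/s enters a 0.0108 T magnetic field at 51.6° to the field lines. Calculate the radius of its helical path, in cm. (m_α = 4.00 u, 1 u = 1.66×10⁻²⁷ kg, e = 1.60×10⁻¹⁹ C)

Only the perpendicular component v⊥ = v sin51.6° = 2.21×10^5 m/s is bent by the field.
r = m v⊥ /(qB) = (6.64×10^-27)(2.21×10^5) / [(2×1.60×10^-19)(0.0108)] = 0.425 m.

r ≈ 42.5 cm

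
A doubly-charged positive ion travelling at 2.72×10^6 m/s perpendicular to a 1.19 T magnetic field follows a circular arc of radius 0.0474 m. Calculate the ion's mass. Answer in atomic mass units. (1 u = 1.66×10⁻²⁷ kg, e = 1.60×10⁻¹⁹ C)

m ≈ 4.00 u

qvB = mv²/r ⇒ m = qBr/v.
m = (2×1.60×10^-19)(1.19)(0.0474) / (2.72×10^6) = 6.64×10^-27 kg = 4.00 u.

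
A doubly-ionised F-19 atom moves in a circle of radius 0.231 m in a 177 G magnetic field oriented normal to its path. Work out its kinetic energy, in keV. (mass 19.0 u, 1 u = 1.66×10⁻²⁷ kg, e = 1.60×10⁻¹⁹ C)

v = qBr/m = (2×1.60×10^-19)(0.0177)(0.231) / (3.15×10^-26) = 4.15×10^4 m/s.
K = ½mv² = 0.5·(3.15×10^-26)·(4.15×10^4)² = 2.71×10^-17 J = 0.170 keV.

K ≈ 0.170 keV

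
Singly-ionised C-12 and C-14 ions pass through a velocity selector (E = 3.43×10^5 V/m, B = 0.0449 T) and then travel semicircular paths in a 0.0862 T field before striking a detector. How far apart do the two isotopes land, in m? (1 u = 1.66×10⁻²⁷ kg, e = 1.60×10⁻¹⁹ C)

Δd ≈ 3.68 m

Both emerge at v = E/B₁ = 7.64×10^6 m/s.
r = mv/(qB₂), so r₁ = 11.03 m and r₂ = 12.87 m, giving Δr = 1.84 m.
After a semicircle each ion lands a diameter 2r from the entry slit, so the separation is 2Δr = 3.68 m.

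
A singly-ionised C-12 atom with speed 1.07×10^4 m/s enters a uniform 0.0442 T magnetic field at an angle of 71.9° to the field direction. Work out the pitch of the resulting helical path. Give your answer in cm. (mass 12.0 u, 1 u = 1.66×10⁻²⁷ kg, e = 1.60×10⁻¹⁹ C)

pitch ≈ 5.88 cm

The velocity component along B is v∥ = v cos71.9° = 3320 m/s.
The cyclotron period T = 2πm/(qB) = 1.77×10^-5 s is set by m, q, B alone.
Pitch = v∥·T = (3320)(1.77×10^-5) = 0.0588 m.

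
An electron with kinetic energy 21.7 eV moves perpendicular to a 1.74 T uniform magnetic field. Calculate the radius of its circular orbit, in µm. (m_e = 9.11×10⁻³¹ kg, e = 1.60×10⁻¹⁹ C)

r ≈ 9.03 µm

Convert the energy: K = 21.7 eV = 3.47×10^-18 J.
v = √(2K/m) = √(2·3.47×10^-18/9.11×10^-31) = 2.76×10^6 m/s.
r = mv/(qB) = (9.11×10^-31)(2.76×10^6) / [(1×1.60×10^-19)(1.74)] = 9.03×10^-6 m.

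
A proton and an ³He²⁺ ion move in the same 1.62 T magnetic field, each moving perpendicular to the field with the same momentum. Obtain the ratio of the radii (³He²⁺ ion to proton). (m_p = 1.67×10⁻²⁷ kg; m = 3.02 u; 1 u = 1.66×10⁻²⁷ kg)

r = p/(qB) ⇒ at equal p, r ∝ 1/q.
r_{³He²⁺ ion}/r_{proton} = 0.500.

ratio ≈ 0.500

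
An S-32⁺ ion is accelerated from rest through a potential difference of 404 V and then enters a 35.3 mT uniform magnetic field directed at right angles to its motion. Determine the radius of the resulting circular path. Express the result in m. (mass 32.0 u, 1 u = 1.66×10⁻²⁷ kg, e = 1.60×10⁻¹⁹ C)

r ≈ 0.464 m

The kinetic energy gained is K = qV = (1×1.60×10^-19)(404) = 6.46×10^-17 J.
v = √(2K/m) = 4.93×10^4 m/s.
r = mv/(qB) = (5.31×10^-26)(4.93×10^4) / [(1×1.60×10^-19)(0.0353)] = 0.464 m.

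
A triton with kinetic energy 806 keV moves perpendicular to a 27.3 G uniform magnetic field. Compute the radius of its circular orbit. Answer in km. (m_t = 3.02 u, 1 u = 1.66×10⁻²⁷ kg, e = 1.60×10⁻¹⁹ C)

Convert the energy: K = 806 keV = 1.29×10^-13 J.
v = √(2K/m) = √(2·1.29×10^-13/5.01×10^-27) = 7.17×10^6 m/s.
r = mv/(qB) = (5.01×10^-27)(7.17×10^6) / [(1×1.60×10^-19)(2.73×10^-3)] = 82.3 m.

r ≈ 0.0823 km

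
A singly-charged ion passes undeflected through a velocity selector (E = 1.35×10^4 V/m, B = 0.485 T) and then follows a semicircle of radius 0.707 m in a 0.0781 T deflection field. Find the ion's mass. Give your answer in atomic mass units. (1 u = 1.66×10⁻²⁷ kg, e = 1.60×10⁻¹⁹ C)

m ≈ 191 u

v = E/B₁ = 2.78×10^4 m/s.
From r = mv/(qB₂), m = qB₂r/v = (1×1.60×10^-19)(0.0781)(0.707) / (2.78×10^4) = 3.17×10^-25 kg.
In atomic mass units: m = 3.17×10^-25 / 1.66×10^-27 = 191 u.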